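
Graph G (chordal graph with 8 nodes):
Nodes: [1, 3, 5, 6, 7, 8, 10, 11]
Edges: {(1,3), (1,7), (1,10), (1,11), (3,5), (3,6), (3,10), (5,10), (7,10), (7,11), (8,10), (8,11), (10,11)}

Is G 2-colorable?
No, G is not 2-colorable

The clique on vertices [1, 7, 10, 11] has size 4 > 2, so it alone needs 4 colors.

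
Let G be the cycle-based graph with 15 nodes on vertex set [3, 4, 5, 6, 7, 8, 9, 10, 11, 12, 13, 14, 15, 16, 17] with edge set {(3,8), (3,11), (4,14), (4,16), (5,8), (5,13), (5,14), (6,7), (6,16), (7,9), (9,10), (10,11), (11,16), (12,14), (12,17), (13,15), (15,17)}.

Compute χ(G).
χ(G) = 3

Clique number ω(G) = 2 (lower bound: χ ≥ ω).
Odd cycle [5, 14, 4, 16, 11, 3, 8] needs 3 colors (χ ≥ 3).
The coloring below uses 3 colors, so χ(G) = 3.
A valid 3-coloring: color 1: [3, 5, 7, 10, 12, 15, 16]; color 2: [6, 8, 9, 11, 13, 14, 17]; color 3: [4].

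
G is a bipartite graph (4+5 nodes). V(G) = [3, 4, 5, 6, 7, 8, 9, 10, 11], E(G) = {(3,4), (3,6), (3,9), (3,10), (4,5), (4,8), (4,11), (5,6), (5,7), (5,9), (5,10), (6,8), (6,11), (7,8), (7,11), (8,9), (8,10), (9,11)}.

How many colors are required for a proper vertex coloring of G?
χ(G) = 2

Clique number ω(G) = 2 (lower bound: χ ≥ ω).
The graph is bipartite (no odd cycle), so 2 colors suffice: χ(G) = 2.
A valid 2-coloring: color 1: [3, 5, 8, 11]; color 2: [4, 6, 7, 9, 10].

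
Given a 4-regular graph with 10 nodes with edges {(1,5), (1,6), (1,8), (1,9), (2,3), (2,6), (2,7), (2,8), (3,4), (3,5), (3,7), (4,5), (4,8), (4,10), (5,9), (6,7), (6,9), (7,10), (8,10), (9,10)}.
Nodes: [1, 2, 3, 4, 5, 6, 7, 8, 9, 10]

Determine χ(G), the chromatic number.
χ(G) = 4

Clique number ω(G) = 3 (lower bound: χ ≥ ω).
Suppose a proper 3-coloring c exists. The clique [1, 5, 9] takes 3 distinct colors; by symmetry let c(1) = 1, c(5) = 2, c(9) = 3.
- Vertex 6: neighbors [1, 9] already have colors [1, 3] ⇒ c(6) = 2.
- Vertex 2: neighbors [6] already have colors [2]; try each remaining color.
- Case c(2) = 1:
  - Vertex 3: neighbors [2, 5] already have colors [1, 2] ⇒ c(3) = 3.
  - Vertex 7: neighbors [2, 6, 3] already have colors [1, 2, 3] — all 3 colors blocked. Contradiction.
- Case c(2) = 3:
  - Vertex 3: neighbors [5, 2] already have colors [2, 3] ⇒ c(3) = 1.
  - Vertex 7: neighbors [3, 6, 2] already have colors [1, 2, 3] — all 3 colors blocked. Contradiction.
Every case ends in a contradiction, so G has no proper 3-coloring (χ ≥ 4).
The coloring below uses 4 colors, so χ(G) = 4.
A valid 4-coloring: color 1: [1, 3, 10]; color 2: [2, 4, 9]; color 3: [5, 7, 8]; color 4: [6].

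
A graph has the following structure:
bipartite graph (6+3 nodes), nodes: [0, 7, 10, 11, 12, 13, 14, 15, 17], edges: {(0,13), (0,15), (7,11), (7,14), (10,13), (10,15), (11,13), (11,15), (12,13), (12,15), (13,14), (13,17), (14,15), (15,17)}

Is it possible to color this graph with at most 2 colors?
A valid 2-coloring: color 1: [7, 13, 15]; color 2: [0, 10, 11, 12, 14, 17].
(χ(G) = 2 ≤ 2.)

Yes, G is 2-colorable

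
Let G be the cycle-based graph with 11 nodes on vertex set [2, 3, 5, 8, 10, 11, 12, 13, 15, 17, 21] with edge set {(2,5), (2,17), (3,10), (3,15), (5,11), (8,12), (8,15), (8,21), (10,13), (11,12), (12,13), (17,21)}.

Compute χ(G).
Clique number ω(G) = 2 (lower bound: χ ≥ ω).
Odd cycle [5, 2, 17, 21, 8, 12, 11] needs 3 colors (χ ≥ 3).
The coloring below uses 3 colors, so χ(G) = 3.
A valid 3-coloring: color 1: [2, 10, 12, 15, 21]; color 2: [3, 5, 8, 13, 17]; color 3: [11].

χ(G) = 3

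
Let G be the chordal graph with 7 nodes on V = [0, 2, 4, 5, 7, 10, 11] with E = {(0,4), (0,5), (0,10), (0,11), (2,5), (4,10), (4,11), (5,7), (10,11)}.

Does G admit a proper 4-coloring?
Yes, G is 4-colorable

A valid 4-coloring: color 1: [0, 2, 7]; color 2: [4, 5]; color 3: [11]; color 4: [10].
(χ(G) = 4 ≤ 4.)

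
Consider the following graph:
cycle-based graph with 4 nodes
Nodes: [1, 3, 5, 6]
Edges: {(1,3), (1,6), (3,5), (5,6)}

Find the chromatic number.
χ(G) = 2

Clique number ω(G) = 2 (lower bound: χ ≥ ω).
The graph is bipartite (no odd cycle), so 2 colors suffice: χ(G) = 2.
A valid 2-coloring: color 1: [3, 6]; color 2: [1, 5].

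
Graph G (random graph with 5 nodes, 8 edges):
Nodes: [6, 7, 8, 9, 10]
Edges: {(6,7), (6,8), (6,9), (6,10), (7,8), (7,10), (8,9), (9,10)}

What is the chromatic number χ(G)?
Clique number ω(G) = 3 (lower bound: χ ≥ ω).
The clique on [6, 8, 9] has size 3, forcing χ ≥ 3, and the coloring below uses 3 colors, so χ(G) = 3.
A valid 3-coloring: color 1: [6]; color 2: [8, 10]; color 3: [7, 9].

χ(G) = 3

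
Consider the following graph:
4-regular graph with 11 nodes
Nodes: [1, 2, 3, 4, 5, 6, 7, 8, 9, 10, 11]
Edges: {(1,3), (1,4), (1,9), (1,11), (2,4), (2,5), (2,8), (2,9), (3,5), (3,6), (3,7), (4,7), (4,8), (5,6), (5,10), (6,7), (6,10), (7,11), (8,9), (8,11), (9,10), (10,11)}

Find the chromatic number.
χ(G) = 3

Clique number ω(G) = 3 (lower bound: χ ≥ ω).
The clique on [2, 8, 9] has size 3, forcing χ ≥ 3, and the coloring below uses 3 colors, so χ(G) = 3.
A valid 3-coloring: color 1: [1, 5, 7, 8]; color 2: [4, 6, 9, 11]; color 3: [2, 3, 10].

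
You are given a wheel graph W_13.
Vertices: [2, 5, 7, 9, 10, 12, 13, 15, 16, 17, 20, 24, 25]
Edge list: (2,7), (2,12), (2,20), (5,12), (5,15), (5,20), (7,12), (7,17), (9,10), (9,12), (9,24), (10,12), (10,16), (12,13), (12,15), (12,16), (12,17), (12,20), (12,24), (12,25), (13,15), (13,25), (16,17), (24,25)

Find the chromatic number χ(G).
χ(G) = 3

Clique number ω(G) = 3 (lower bound: χ ≥ ω).
The clique on [2, 12, 20] has size 3, forcing χ ≥ 3, and the coloring below uses 3 colors, so χ(G) = 3.
A valid 3-coloring: color 1: [12]; color 2: [7, 9, 15, 16, 20, 25]; color 3: [2, 5, 10, 13, 17, 24].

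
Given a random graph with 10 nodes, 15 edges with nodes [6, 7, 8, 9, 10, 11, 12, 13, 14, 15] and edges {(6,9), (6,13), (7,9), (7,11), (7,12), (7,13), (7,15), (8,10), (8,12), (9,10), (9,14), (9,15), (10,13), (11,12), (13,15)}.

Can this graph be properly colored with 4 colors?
Yes, G is 4-colorable

A valid 4-coloring: color 1: [9, 12, 13]; color 2: [6, 7, 10, 14]; color 3: [8, 11, 15].
(χ(G) = 3 ≤ 4.)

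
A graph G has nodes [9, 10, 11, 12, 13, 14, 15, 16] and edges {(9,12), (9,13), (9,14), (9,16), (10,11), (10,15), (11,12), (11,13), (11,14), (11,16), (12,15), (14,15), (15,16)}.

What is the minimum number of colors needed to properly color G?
χ(G) = 2

Clique number ω(G) = 2 (lower bound: χ ≥ ω).
The graph is bipartite (no odd cycle), so 2 colors suffice: χ(G) = 2.
A valid 2-coloring: color 1: [9, 11, 15]; color 2: [10, 12, 13, 14, 16].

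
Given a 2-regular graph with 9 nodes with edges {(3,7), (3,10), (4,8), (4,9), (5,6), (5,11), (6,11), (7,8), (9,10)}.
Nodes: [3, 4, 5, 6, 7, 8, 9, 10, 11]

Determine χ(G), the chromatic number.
χ(G) = 3

Clique number ω(G) = 3 (lower bound: χ ≥ ω).
The clique on [5, 6, 11] has size 3, forcing χ ≥ 3, and the coloring below uses 3 colors, so χ(G) = 3.
A valid 3-coloring: color 1: [4, 7, 10, 11]; color 2: [3, 6, 8, 9]; color 3: [5].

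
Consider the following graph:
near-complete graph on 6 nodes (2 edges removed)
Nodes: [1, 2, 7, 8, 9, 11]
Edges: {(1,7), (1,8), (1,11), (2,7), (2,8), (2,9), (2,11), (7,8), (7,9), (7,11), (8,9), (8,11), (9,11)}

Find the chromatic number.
Clique number ω(G) = 5 (lower bound: χ ≥ ω).
The clique on [2, 7, 8, 9, 11] has size 5, forcing χ ≥ 5, and the coloring below uses 5 colors, so χ(G) = 5.
A valid 5-coloring: color 1: [7]; color 2: [11]; color 3: [8]; color 4: [1, 2]; color 5: [9].

χ(G) = 5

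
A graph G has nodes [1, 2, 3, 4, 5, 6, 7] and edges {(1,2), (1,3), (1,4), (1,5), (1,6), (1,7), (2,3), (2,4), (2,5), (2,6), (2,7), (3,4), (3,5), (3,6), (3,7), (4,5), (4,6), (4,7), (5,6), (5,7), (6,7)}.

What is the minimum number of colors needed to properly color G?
Clique number ω(G) = 7 (lower bound: χ ≥ ω).
The clique on [1, 2, 3, 4, 5, 6, 7] has size 7, forcing χ ≥ 7, and the coloring below uses 7 colors, so χ(G) = 7.
A valid 7-coloring: color 1: [7]; color 2: [6]; color 3: [5]; color 4: [4]; color 5: [3]; color 6: [2]; color 7: [1].

χ(G) = 7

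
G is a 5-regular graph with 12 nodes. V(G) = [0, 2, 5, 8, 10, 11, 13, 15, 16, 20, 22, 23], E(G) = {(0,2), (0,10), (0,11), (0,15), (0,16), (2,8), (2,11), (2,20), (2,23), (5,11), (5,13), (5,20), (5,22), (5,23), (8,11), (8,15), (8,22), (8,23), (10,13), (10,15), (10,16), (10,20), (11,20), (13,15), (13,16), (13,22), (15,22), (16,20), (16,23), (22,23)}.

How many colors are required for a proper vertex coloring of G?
χ(G) = 4

Clique number ω(G) = 3 (lower bound: χ ≥ ω).
Odd cycle [8, 15, 13, 5, 23] needs 3 colors (χ ≥ 3).
Vertex 22 is adjacent to every vertex of [5, 8, 13, 15, 23], which already need 3 colors among themselves, so 22 needs a new color (χ ≥ 4).
The coloring below uses 4 colors, so χ(G) = 4.
A valid 4-coloring: color 1: [0, 8, 13, 20]; color 2: [2, 16, 22]; color 3: [10, 11, 23]; color 4: [5, 15].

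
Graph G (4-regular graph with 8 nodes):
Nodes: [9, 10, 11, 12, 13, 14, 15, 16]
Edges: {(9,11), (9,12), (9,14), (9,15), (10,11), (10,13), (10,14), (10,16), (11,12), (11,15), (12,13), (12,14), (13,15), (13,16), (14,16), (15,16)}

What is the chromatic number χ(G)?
Clique number ω(G) = 3 (lower bound: χ ≥ ω).
The clique on [10, 13, 16] has size 3, forcing χ ≥ 3, and the coloring below uses 3 colors, so χ(G) = 3.
A valid 3-coloring: color 1: [9, 16]; color 2: [11, 13, 14]; color 3: [10, 12, 15].

χ(G) = 3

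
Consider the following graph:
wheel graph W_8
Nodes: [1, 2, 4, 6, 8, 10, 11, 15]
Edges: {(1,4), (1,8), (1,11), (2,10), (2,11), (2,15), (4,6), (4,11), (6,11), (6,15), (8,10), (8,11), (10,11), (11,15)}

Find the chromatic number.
χ(G) = 4

Clique number ω(G) = 3 (lower bound: χ ≥ ω).
Odd cycle [1, 4, 6, 15, 2, 10, 8] needs 3 colors (χ ≥ 3).
Vertex 11 is adjacent to every vertex of [1, 2, 4, 6, 8, 10, 15], which already need 3 colors among themselves, so 11 needs a new color (χ ≥ 4).
The coloring below uses 4 colors, so χ(G) = 4.
A valid 4-coloring: color 1: [11]; color 2: [1, 6, 10]; color 3: [4, 8, 15]; color 4: [2].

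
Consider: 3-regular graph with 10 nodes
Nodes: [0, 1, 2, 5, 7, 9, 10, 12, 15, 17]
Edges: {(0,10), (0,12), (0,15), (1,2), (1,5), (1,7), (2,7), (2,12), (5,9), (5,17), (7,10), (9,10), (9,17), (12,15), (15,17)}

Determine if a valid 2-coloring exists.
The clique on vertices [0, 12, 15] has size 3 > 2, so it alone needs 3 colors.

No, G is not 2-colorable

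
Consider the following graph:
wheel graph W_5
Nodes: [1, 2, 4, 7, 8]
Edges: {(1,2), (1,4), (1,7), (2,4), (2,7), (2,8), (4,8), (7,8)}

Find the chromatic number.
Clique number ω(G) = 3 (lower bound: χ ≥ ω).
The clique on [2, 4, 8] has size 3, forcing χ ≥ 3, and the coloring below uses 3 colors, so χ(G) = 3.
A valid 3-coloring: color 1: [2]; color 2: [1, 8]; color 3: [4, 7].

χ(G) = 3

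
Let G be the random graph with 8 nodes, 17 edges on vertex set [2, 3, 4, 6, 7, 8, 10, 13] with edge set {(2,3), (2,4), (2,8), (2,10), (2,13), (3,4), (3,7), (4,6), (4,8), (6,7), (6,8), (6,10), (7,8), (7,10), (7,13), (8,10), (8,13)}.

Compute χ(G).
χ(G) = 4

Clique number ω(G) = 4 (lower bound: χ ≥ ω).
The clique on [6, 7, 8, 10] has size 4, forcing χ ≥ 4, and the coloring below uses 4 colors, so χ(G) = 4.
A valid 4-coloring: color 1: [3, 8]; color 2: [2, 7]; color 3: [4, 10, 13]; color 4: [6].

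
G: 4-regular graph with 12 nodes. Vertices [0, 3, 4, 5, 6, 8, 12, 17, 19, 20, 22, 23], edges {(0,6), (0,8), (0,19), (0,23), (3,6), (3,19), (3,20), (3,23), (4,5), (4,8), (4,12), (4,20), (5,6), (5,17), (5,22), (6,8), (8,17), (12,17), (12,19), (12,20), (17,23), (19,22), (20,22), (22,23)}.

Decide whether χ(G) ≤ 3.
A valid 3-coloring: color 1: [6, 19, 20, 23]; color 2: [3, 5, 8, 12]; color 3: [0, 4, 17, 22].
(χ(G) = 3 ≤ 3.)

Yes, G is 3-colorable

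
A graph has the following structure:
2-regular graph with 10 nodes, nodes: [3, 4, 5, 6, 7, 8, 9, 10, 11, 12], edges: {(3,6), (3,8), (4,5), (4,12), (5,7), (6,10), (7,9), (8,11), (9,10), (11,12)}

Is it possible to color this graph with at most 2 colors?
Yes, G is 2-colorable

A valid 2-coloring: color 1: [5, 6, 8, 9, 12]; color 2: [3, 4, 7, 10, 11].
(χ(G) = 2 ≤ 2.)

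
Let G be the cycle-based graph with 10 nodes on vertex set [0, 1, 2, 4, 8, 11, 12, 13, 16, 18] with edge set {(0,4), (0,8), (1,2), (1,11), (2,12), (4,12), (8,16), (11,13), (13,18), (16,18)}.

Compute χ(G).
Clique number ω(G) = 2 (lower bound: χ ≥ ω).
The graph is bipartite (no odd cycle), so 2 colors suffice: χ(G) = 2.
A valid 2-coloring: color 1: [0, 1, 12, 13, 16]; color 2: [2, 4, 8, 11, 18].

χ(G) = 2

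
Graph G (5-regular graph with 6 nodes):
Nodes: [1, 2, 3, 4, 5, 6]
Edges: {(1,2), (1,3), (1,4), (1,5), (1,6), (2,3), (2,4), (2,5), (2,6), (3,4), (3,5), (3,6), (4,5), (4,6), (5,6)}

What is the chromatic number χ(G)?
Clique number ω(G) = 6 (lower bound: χ ≥ ω).
The clique on [1, 2, 3, 4, 5, 6] has size 6, forcing χ ≥ 6, and the coloring below uses 6 colors, so χ(G) = 6.
A valid 6-coloring: color 1: [5]; color 2: [6]; color 3: [3]; color 4: [1]; color 5: [4]; color 6: [2].

χ(G) = 6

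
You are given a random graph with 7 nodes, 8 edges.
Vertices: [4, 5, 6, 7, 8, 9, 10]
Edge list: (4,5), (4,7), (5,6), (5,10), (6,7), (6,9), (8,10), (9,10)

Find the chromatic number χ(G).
χ(G) = 2

Clique number ω(G) = 2 (lower bound: χ ≥ ω).
The graph is bipartite (no odd cycle), so 2 colors suffice: χ(G) = 2.
A valid 2-coloring: color 1: [4, 6, 10]; color 2: [5, 7, 8, 9].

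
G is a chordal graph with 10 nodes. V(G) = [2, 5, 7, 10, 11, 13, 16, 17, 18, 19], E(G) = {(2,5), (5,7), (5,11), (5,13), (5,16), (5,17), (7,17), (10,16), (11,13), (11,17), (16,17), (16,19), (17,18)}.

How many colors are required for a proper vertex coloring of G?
χ(G) = 3

Clique number ω(G) = 3 (lower bound: χ ≥ ω).
The clique on [5, 16, 17] has size 3, forcing χ ≥ 3, and the coloring below uses 3 colors, so χ(G) = 3.
A valid 3-coloring: color 1: [5, 10, 18, 19]; color 2: [2, 13, 17]; color 3: [7, 11, 16].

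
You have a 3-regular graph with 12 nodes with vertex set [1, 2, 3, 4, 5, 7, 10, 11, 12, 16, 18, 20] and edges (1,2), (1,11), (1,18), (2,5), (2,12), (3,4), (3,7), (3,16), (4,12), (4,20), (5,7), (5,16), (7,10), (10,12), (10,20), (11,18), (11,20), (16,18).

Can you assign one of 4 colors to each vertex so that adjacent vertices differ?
Yes, G is 4-colorable

A valid 4-coloring: color 1: [2, 4, 7, 11, 16]; color 2: [3, 5, 10, 18]; color 3: [1, 12, 20].
(χ(G) = 3 ≤ 4.)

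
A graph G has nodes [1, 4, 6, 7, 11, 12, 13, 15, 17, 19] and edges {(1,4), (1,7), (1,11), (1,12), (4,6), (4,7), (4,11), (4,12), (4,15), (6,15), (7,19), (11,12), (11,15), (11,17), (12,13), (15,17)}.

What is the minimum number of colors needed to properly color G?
Clique number ω(G) = 4 (lower bound: χ ≥ ω).
The clique on [1, 4, 11, 12] has size 4, forcing χ ≥ 4, and the coloring below uses 4 colors, so χ(G) = 4.
A valid 4-coloring: color 1: [4, 13, 17, 19]; color 2: [6, 7, 11]; color 3: [1, 15]; color 4: [12].

χ(G) = 4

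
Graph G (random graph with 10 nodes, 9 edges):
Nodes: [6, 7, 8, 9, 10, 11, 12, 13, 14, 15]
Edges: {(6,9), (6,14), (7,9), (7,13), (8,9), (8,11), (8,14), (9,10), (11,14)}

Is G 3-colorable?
A valid 3-coloring: color 1: [9, 12, 13, 14, 15]; color 2: [6, 7, 8, 10]; color 3: [11].
(χ(G) = 3 ≤ 3.)

Yes, G is 3-colorable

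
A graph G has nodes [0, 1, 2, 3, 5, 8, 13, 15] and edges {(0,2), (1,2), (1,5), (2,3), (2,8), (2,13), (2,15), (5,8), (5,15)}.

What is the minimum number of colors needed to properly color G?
χ(G) = 2

Clique number ω(G) = 2 (lower bound: χ ≥ ω).
The graph is bipartite (no odd cycle), so 2 colors suffice: χ(G) = 2.
A valid 2-coloring: color 1: [2, 5]; color 2: [0, 1, 3, 8, 13, 15].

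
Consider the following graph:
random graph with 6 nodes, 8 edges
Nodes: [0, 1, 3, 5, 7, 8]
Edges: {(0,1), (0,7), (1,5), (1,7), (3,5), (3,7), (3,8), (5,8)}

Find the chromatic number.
Clique number ω(G) = 3 (lower bound: χ ≥ ω).
The clique on [3, 5, 8] has size 3, forcing χ ≥ 3, and the coloring below uses 3 colors, so χ(G) = 3.
A valid 3-coloring: color 1: [5, 7]; color 2: [1, 3]; color 3: [0, 8].

χ(G) = 3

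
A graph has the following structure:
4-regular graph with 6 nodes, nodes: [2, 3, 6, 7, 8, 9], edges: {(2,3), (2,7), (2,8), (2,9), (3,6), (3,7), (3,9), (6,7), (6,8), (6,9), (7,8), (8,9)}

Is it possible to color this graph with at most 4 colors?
A valid 4-coloring: color 1: [3, 8]; color 2: [7, 9]; color 3: [2, 6].
(χ(G) = 3 ≤ 4.)

Yes, G is 4-colorable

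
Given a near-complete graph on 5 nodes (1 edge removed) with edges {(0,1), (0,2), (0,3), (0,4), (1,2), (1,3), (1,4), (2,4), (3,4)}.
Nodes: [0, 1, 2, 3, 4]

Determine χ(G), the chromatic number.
χ(G) = 4

Clique number ω(G) = 4 (lower bound: χ ≥ ω).
The clique on [0, 1, 2, 4] has size 4, forcing χ ≥ 4, and the coloring below uses 4 colors, so χ(G) = 4.
A valid 4-coloring: color 1: [1]; color 2: [4]; color 3: [0]; color 4: [2, 3].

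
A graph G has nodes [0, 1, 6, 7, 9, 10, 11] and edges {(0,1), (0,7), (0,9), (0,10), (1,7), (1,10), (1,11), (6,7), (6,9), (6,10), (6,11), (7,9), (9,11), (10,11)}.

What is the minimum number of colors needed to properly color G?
χ(G) = 4

Clique number ω(G) = 3 (lower bound: χ ≥ ω).
Suppose a proper 3-coloring c exists. The clique [0, 1, 7] takes 3 distinct colors; by symmetry let c(0) = 1, c(1) = 2, c(7) = 3.
- Vertex 9: neighbors [0, 7] already have colors [1, 3] ⇒ c(9) = 2.
- Vertex 6: neighbors [9, 7] already have colors [2, 3] ⇒ c(6) = 1.
- Vertex 10: neighbors [0, 1] already have colors [1, 2] ⇒ c(10) = 3.
- Vertex 11: neighbors [6, 1, 10] already have colors [1, 2, 3] — all 3 colors blocked. Contradiction.
The forced assignments end in a contradiction, so G has no proper 3-coloring (χ ≥ 4).
The coloring below uses 4 colors, so χ(G) = 4.
A valid 4-coloring: color 1: [1, 6]; color 2: [9, 10]; color 3: [0, 11]; color 4: [7].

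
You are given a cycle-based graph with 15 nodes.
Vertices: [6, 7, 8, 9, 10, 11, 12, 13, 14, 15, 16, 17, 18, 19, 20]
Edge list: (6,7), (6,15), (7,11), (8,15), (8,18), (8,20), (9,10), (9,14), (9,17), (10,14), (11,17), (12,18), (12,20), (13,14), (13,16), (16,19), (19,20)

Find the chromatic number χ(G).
χ(G) = 3

Clique number ω(G) = 3 (lower bound: χ ≥ ω).
The clique on [9, 10, 14] has size 3, forcing χ ≥ 3, and the coloring below uses 3 colors, so χ(G) = 3.
A valid 3-coloring: color 1: [6, 8, 9, 11, 12, 13, 19]; color 2: [7, 14, 15, 16, 17, 18, 20]; color 3: [10].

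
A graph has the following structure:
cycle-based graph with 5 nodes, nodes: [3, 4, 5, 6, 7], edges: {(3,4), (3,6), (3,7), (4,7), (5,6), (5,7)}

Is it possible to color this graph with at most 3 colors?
Yes, G is 3-colorable

A valid 3-coloring: color 1: [6, 7]; color 2: [3, 5]; color 3: [4].
(χ(G) = 3 ≤ 3.)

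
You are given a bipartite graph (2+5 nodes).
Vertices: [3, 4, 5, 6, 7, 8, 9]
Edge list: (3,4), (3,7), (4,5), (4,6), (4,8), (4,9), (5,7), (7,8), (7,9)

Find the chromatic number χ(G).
χ(G) = 2

Clique number ω(G) = 2 (lower bound: χ ≥ ω).
The graph is bipartite (no odd cycle), so 2 colors suffice: χ(G) = 2.
A valid 2-coloring: color 1: [4, 7]; color 2: [3, 5, 6, 8, 9].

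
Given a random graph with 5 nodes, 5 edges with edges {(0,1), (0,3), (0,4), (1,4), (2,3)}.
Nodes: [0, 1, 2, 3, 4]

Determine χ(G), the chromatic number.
Clique number ω(G) = 3 (lower bound: χ ≥ ω).
The clique on [0, 1, 4] has size 3, forcing χ ≥ 3, and the coloring below uses 3 colors, so χ(G) = 3.
A valid 3-coloring: color 1: [0, 2]; color 2: [1, 3]; color 3: [4].

χ(G) = 3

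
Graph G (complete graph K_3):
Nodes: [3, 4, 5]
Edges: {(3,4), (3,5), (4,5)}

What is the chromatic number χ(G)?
χ(G) = 3

Clique number ω(G) = 3 (lower bound: χ ≥ ω).
The clique on [3, 4, 5] has size 3, forcing χ ≥ 3, and the coloring below uses 3 colors, so χ(G) = 3.
A valid 3-coloring: color 1: [5]; color 2: [3]; color 3: [4].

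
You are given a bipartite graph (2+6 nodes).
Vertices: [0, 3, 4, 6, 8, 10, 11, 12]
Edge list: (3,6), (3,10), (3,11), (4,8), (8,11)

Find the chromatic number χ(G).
Clique number ω(G) = 2 (lower bound: χ ≥ ω).
The graph is bipartite (no odd cycle), so 2 colors suffice: χ(G) = 2.
A valid 2-coloring: color 1: [0, 3, 8, 12]; color 2: [4, 6, 10, 11].

χ(G) = 2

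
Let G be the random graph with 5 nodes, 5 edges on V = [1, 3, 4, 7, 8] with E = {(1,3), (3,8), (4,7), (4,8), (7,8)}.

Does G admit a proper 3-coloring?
A valid 3-coloring: color 1: [1, 8]; color 2: [3, 7]; color 3: [4].
(χ(G) = 3 ≤ 3.)

Yes, G is 3-colorable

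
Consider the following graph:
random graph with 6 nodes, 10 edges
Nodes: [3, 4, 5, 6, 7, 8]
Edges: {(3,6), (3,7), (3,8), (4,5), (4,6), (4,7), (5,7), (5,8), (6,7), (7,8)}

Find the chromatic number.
χ(G) = 4

Clique number ω(G) = 3 (lower bound: χ ≥ ω).
Odd cycle [4, 5, 8, 3, 6] needs 3 colors (χ ≥ 3).
Vertex 7 is adjacent to every vertex of [3, 4, 5, 6, 8], which already need 3 colors among themselves, so 7 needs a new color (χ ≥ 4).
The coloring below uses 4 colors, so χ(G) = 4.
A valid 4-coloring: color 1: [7]; color 2: [3, 4]; color 3: [5, 6]; color 4: [8].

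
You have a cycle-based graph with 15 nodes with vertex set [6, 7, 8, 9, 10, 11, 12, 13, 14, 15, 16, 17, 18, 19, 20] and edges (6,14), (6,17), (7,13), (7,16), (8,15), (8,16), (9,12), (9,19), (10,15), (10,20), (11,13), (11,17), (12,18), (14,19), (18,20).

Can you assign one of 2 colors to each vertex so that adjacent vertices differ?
No, G is not 2-colorable

Odd cycle [11, 13, 7, 16, 8, 15, 10, 20, 18, 12, 9, 19, 14, 6, 17] needs 3 colors (χ ≥ 3).
Hence χ(G) ≥ 3 > 2, so no proper 2-coloring exists.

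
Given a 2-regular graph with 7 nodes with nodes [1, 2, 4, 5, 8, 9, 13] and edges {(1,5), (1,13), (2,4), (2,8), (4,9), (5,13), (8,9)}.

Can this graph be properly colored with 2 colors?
The clique on vertices [1, 5, 13] has size 3 > 2, so it alone needs 3 colors.

No, G is not 2-colorable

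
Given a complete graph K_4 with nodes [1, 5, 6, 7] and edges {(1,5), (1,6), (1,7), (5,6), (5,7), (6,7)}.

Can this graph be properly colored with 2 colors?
The clique on vertices [1, 5, 6, 7] has size 4 > 2, so it alone needs 4 colors.

No, G is not 2-colorable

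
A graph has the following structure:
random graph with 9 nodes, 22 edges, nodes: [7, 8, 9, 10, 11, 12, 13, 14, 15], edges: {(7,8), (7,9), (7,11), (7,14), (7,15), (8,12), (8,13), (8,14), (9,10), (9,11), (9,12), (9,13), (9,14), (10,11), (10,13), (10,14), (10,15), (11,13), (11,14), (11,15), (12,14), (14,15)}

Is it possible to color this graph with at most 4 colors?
A valid 4-coloring: color 1: [13, 14]; color 2: [8, 9, 15]; color 3: [11, 12]; color 4: [7, 10].
(χ(G) = 4 ≤ 4.)

Yes, G is 4-colorable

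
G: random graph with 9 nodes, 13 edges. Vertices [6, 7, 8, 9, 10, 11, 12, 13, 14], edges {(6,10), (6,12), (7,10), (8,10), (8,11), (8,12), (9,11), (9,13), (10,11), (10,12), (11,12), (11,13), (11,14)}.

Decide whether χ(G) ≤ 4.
A valid 4-coloring: color 1: [6, 7, 11]; color 2: [9, 10, 14]; color 3: [12, 13]; color 4: [8].
(χ(G) = 4 ≤ 4.)

Yes, G is 4-colorable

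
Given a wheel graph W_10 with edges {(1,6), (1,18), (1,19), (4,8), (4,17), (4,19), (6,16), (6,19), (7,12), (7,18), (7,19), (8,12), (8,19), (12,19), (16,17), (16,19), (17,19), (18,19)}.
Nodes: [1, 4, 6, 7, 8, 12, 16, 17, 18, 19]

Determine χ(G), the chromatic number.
χ(G) = 4

Clique number ω(G) = 3 (lower bound: χ ≥ ω).
Odd cycle [1, 6, 16, 17, 4, 8, 12, 7, 18] needs 3 colors (χ ≥ 3).
Vertex 19 is adjacent to every vertex of [1, 4, 6, 7, 8, 12, 16, 17, 18], which already need 3 colors among themselves, so 19 needs a new color (χ ≥ 4).
The coloring below uses 4 colors, so χ(G) = 4.
A valid 4-coloring: color 1: [19]; color 2: [1, 4, 7, 16]; color 3: [6, 8, 17, 18]; color 4: [12].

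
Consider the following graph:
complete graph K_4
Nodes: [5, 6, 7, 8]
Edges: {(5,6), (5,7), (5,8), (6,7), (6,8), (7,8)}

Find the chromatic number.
Clique number ω(G) = 4 (lower bound: χ ≥ ω).
The clique on [5, 6, 7, 8] has size 4, forcing χ ≥ 4, and the coloring below uses 4 colors, so χ(G) = 4.
A valid 4-coloring: color 1: [6]; color 2: [7]; color 3: [5]; color 4: [8].

χ(G) = 4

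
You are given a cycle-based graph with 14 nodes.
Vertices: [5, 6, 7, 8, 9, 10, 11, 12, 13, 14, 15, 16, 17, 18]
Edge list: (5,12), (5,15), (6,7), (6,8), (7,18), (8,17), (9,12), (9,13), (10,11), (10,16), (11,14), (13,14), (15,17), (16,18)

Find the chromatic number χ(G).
χ(G) = 2

Clique number ω(G) = 2 (lower bound: χ ≥ ω).
The graph is bipartite (no odd cycle), so 2 colors suffice: χ(G) = 2.
A valid 2-coloring: color 1: [7, 8, 11, 12, 13, 15, 16]; color 2: [5, 6, 9, 10, 14, 17, 18].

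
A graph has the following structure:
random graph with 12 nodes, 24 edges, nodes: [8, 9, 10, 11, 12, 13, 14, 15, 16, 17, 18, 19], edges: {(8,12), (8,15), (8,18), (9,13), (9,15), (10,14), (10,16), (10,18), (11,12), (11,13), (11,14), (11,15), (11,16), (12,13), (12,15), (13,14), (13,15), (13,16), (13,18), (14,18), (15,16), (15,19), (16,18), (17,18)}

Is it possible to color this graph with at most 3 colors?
No, G is not 3-colorable

The clique on vertices [11, 13, 15, 16] has size 4 > 3, so it alone needs 4 colors.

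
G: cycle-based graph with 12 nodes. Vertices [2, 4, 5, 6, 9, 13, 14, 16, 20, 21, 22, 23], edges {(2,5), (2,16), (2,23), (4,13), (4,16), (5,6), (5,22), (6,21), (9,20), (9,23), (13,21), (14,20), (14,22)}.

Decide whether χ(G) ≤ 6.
A valid 6-coloring: color 1: [2, 4, 9, 14, 21]; color 2: [5, 13, 16, 20, 23]; color 3: [6, 22].
(χ(G) = 3 ≤ 6.)

Yes, G is 6-colorable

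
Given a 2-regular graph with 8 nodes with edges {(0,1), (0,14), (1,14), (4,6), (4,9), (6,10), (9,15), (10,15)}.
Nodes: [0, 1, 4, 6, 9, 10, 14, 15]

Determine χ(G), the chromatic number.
Clique number ω(G) = 3 (lower bound: χ ≥ ω).
The clique on [0, 1, 14] has size 3, forcing χ ≥ 3, and the coloring below uses 3 colors, so χ(G) = 3.
A valid 3-coloring: color 1: [4, 10, 14]; color 2: [1, 6, 15]; color 3: [0, 9].

χ(G) = 3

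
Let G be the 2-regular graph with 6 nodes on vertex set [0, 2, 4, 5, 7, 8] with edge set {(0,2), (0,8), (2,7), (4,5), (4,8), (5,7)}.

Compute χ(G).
χ(G) = 2

Clique number ω(G) = 2 (lower bound: χ ≥ ω).
The graph is bipartite (no odd cycle), so 2 colors suffice: χ(G) = 2.
A valid 2-coloring: color 1: [0, 4, 7]; color 2: [2, 5, 8].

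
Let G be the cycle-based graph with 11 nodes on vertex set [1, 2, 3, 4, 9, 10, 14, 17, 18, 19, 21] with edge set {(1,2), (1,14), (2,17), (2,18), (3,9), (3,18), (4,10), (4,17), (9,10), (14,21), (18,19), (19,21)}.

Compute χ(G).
χ(G) = 3

Clique number ω(G) = 2 (lower bound: χ ≥ ω).
Odd cycle [17, 4, 10, 9, 3, 18, 2] needs 3 colors (χ ≥ 3).
The coloring below uses 3 colors, so χ(G) = 3.
A valid 3-coloring: color 1: [2, 4, 9, 14, 19]; color 2: [1, 10, 17, 18, 21]; color 3: [3].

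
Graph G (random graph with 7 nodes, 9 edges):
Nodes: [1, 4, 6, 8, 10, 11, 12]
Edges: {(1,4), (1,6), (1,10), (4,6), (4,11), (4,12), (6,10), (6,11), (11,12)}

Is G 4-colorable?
Yes, G is 4-colorable

A valid 4-coloring: color 1: [4, 8, 10]; color 2: [6, 12]; color 3: [1, 11].
(χ(G) = 3 ≤ 4.)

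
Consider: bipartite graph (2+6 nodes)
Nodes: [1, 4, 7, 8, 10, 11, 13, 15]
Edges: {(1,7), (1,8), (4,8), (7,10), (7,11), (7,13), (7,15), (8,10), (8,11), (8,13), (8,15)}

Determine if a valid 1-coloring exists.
Edge (1,8) forces its endpoints to differ, so 1 color is not enough.

No, G is not 1-colorable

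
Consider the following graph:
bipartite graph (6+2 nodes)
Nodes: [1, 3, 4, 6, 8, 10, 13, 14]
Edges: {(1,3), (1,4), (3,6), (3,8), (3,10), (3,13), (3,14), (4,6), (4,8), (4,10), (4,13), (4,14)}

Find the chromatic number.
Clique number ω(G) = 2 (lower bound: χ ≥ ω).
The graph is bipartite (no odd cycle), so 2 colors suffice: χ(G) = 2.
A valid 2-coloring: color 1: [3, 4]; color 2: [1, 6, 8, 10, 13, 14].

χ(G) = 2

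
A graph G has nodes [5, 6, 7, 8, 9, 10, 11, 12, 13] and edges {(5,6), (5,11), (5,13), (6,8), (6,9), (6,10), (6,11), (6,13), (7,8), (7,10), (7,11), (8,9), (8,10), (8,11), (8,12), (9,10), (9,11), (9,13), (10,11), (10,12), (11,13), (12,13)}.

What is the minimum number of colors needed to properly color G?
χ(G) = 5

Clique number ω(G) = 5 (lower bound: χ ≥ ω).
The clique on [6, 8, 9, 10, 11] has size 5, forcing χ ≥ 5, and the coloring below uses 5 colors, so χ(G) = 5.
A valid 5-coloring: color 1: [11, 12]; color 2: [6, 7]; color 3: [10, 13]; color 4: [5, 8]; color 5: [9].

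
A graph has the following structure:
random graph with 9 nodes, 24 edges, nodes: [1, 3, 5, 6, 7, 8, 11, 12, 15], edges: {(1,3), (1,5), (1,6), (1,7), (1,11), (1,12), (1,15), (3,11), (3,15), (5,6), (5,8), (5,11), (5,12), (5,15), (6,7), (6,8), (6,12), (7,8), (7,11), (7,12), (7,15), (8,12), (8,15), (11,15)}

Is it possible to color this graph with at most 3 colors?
No, G is not 3-colorable

The clique on vertices [5, 6, 8, 12] has size 4 > 3, so it alone needs 4 colors.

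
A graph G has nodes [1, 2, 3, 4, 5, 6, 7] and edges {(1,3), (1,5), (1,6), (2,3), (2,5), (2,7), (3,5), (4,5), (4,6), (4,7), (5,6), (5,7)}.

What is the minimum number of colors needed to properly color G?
Clique number ω(G) = 3 (lower bound: χ ≥ ω).
The clique on [1, 3, 5] has size 3, forcing χ ≥ 3, and the coloring below uses 3 colors, so χ(G) = 3.
A valid 3-coloring: color 1: [5]; color 2: [1, 2, 4]; color 3: [3, 6, 7].

χ(G) = 3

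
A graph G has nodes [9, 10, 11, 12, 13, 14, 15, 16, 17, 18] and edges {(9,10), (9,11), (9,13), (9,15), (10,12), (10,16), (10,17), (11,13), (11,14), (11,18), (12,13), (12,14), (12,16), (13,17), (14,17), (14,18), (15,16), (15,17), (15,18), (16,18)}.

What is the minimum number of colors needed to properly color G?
Clique number ω(G) = 3 (lower bound: χ ≥ ω).
The clique on [9, 11, 13] has size 3, forcing χ ≥ 3, and the coloring below uses 3 colors, so χ(G) = 3.
A valid 3-coloring: color 1: [9, 12, 17, 18]; color 2: [10, 13, 14, 15]; color 3: [11, 16].

χ(G) = 3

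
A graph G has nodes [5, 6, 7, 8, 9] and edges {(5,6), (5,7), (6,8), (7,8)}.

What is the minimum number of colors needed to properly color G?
χ(G) = 2

Clique number ω(G) = 2 (lower bound: χ ≥ ω).
The graph is bipartite (no odd cycle), so 2 colors suffice: χ(G) = 2.
A valid 2-coloring: color 1: [6, 7, 9]; color 2: [5, 8].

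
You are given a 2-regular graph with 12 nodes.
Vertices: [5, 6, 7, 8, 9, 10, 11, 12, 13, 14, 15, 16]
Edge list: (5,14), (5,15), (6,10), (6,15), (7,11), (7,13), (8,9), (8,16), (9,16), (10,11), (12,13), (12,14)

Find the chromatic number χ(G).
χ(G) = 3

Clique number ω(G) = 3 (lower bound: χ ≥ ω).
The clique on [8, 9, 16] has size 3, forcing χ ≥ 3, and the coloring below uses 3 colors, so χ(G) = 3.
A valid 3-coloring: color 1: [7, 10, 12, 15, 16]; color 2: [6, 8, 11, 13, 14]; color 3: [5, 9].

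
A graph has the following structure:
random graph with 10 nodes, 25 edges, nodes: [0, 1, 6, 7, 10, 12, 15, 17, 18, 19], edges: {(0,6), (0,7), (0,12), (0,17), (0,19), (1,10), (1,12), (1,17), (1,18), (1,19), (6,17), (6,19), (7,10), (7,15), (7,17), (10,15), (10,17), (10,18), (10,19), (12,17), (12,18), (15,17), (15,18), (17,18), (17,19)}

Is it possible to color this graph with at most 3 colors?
No, G is not 3-colorable

The clique on vertices [0, 6, 17, 19] has size 4 > 3, so it alone needs 4 colors.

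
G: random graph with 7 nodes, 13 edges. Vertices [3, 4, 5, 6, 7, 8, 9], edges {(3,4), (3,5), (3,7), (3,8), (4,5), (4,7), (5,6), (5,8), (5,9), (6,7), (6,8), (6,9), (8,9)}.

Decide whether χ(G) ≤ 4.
A valid 4-coloring: color 1: [5, 7]; color 2: [3, 6]; color 3: [4, 8]; color 4: [9].
(χ(G) = 4 ≤ 4.)

Yes, G is 4-colorable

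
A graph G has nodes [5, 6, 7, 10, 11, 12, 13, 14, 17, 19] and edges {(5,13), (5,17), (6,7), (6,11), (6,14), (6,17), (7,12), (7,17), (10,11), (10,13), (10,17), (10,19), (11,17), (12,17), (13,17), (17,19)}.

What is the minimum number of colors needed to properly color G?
χ(G) = 3

Clique number ω(G) = 3 (lower bound: χ ≥ ω).
The clique on [5, 13, 17] has size 3, forcing χ ≥ 3, and the coloring below uses 3 colors, so χ(G) = 3.
A valid 3-coloring: color 1: [14, 17]; color 2: [5, 6, 10, 12]; color 3: [7, 11, 13, 19].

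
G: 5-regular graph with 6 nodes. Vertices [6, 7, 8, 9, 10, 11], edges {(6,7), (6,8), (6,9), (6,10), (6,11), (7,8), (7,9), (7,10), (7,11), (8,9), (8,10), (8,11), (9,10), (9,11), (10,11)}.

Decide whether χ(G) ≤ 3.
No, G is not 3-colorable

The clique on vertices [6, 7, 8, 9, 10, 11] has size 6 > 3, so it alone needs 6 colors.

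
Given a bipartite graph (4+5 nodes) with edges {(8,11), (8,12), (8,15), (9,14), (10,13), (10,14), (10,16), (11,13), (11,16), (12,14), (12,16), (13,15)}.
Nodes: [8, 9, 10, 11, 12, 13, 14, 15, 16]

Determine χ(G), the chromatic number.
χ(G) = 2

Clique number ω(G) = 2 (lower bound: χ ≥ ω).
The graph is bipartite (no odd cycle), so 2 colors suffice: χ(G) = 2.
A valid 2-coloring: color 1: [8, 13, 14, 16]; color 2: [9, 10, 11, 12, 15].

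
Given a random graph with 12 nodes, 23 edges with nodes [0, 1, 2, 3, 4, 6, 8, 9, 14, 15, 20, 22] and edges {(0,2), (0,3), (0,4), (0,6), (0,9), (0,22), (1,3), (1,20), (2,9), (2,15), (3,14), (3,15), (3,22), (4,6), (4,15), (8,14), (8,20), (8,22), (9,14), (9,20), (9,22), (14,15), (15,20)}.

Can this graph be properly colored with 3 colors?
Yes, G is 3-colorable

A valid 3-coloring: color 1: [0, 1, 8, 15]; color 2: [3, 4, 9]; color 3: [2, 6, 14, 20, 22].
(χ(G) = 3 ≤ 3.)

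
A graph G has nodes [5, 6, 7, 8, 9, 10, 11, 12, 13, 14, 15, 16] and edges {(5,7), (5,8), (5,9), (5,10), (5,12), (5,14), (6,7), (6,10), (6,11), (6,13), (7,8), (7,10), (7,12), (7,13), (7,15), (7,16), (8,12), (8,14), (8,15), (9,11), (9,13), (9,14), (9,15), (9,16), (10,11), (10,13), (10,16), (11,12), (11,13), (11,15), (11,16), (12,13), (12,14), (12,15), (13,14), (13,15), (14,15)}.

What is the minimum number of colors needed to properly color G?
χ(G) = 4

Clique number ω(G) = 4 (lower bound: χ ≥ ω).
The clique on [9, 11, 13, 15] has size 4, forcing χ ≥ 4, and the coloring below uses 4 colors, so χ(G) = 4.
A valid 4-coloring: color 1: [8, 13, 16]; color 2: [7, 11, 14]; color 3: [9, 10, 12]; color 4: [5, 6, 15].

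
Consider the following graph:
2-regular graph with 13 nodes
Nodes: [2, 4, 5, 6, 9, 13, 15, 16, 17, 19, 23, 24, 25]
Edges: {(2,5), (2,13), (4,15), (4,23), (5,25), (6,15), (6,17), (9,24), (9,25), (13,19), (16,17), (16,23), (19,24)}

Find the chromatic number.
Clique number ω(G) = 2 (lower bound: χ ≥ ω).
Odd cycle [19, 13, 2, 5, 25, 9, 24] needs 3 colors (χ ≥ 3).
The coloring below uses 3 colors, so χ(G) = 3.
A valid 3-coloring: color 1: [5, 9, 15, 17, 19, 23]; color 2: [4, 6, 13, 16, 24, 25]; color 3: [2].

χ(G) = 3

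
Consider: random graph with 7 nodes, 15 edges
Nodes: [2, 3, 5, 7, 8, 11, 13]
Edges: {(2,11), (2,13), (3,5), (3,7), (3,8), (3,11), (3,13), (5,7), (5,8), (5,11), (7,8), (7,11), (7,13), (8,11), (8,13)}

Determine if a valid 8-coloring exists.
A valid 8-coloring: color 1: [2, 3]; color 2: [8]; color 3: [7]; color 4: [11, 13]; color 5: [5].
(χ(G) = 5 ≤ 8.)

Yes, G is 8-colorable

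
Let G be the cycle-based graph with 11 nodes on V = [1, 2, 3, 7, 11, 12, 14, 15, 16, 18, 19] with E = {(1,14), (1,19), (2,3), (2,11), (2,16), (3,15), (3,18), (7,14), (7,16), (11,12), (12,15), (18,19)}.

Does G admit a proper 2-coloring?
No, G is not 2-colorable

Odd cycle [15, 12, 11, 2, 3] needs 3 colors (χ ≥ 3).
Hence χ(G) ≥ 3 > 2, so no proper 2-coloring exists.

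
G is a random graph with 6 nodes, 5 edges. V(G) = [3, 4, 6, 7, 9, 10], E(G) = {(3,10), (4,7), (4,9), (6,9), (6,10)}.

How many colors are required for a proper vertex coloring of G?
χ(G) = 2

Clique number ω(G) = 2 (lower bound: χ ≥ ω).
The graph is bipartite (no odd cycle), so 2 colors suffice: χ(G) = 2.
A valid 2-coloring: color 1: [3, 4, 6]; color 2: [7, 9, 10].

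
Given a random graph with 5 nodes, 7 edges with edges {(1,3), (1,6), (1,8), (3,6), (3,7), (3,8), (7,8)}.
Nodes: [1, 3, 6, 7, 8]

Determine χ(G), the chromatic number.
χ(G) = 3

Clique number ω(G) = 3 (lower bound: χ ≥ ω).
The clique on [1, 3, 8] has size 3, forcing χ ≥ 3, and the coloring below uses 3 colors, so χ(G) = 3.
A valid 3-coloring: color 1: [3]; color 2: [1, 7]; color 3: [6, 8].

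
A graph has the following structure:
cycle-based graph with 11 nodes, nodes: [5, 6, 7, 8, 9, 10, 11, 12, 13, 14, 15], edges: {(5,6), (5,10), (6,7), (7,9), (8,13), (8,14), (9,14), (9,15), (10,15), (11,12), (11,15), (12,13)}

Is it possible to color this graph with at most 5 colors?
A valid 5-coloring: color 1: [5, 7, 8, 12, 15]; color 2: [6, 9, 10, 11, 13]; color 3: [14].
(χ(G) = 3 ≤ 5.)

Yes, G is 5-colorable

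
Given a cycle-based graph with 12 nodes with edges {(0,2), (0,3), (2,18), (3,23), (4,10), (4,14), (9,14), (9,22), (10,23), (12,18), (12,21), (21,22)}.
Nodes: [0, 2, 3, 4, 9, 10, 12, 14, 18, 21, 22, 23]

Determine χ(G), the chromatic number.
χ(G) = 2

Clique number ω(G) = 2 (lower bound: χ ≥ ω).
The graph is bipartite (no odd cycle), so 2 colors suffice: χ(G) = 2.
A valid 2-coloring: color 1: [0, 4, 9, 18, 21, 23]; color 2: [2, 3, 10, 12, 14, 22].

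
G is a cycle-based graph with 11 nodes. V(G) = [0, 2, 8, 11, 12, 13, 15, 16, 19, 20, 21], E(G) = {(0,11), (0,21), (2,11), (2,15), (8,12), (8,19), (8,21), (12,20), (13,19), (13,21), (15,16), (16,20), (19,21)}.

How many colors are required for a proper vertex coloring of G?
Clique number ω(G) = 3 (lower bound: χ ≥ ω).
The clique on [8, 19, 21] has size 3, forcing χ ≥ 3, and the coloring below uses 3 colors, so χ(G) = 3.
A valid 3-coloring: color 1: [11, 12, 16, 21]; color 2: [0, 2, 19, 20]; color 3: [8, 13, 15].

χ(G) = 3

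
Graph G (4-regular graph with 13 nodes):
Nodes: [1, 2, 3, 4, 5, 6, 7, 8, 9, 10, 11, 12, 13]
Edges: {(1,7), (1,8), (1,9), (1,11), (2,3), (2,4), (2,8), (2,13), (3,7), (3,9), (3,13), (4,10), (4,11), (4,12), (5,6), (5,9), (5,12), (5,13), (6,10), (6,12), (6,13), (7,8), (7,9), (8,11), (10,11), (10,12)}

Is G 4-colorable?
A valid 4-coloring: color 1: [3, 4, 6, 8]; color 2: [1, 2, 5, 10]; color 3: [9, 11, 12, 13]; color 4: [7].
(χ(G) = 4 ≤ 4.)

Yes, G is 4-colorable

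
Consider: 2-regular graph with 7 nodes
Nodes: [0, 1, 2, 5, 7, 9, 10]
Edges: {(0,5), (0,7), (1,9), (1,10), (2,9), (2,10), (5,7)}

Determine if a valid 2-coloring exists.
The clique on vertices [0, 5, 7] has size 3 > 2, so it alone needs 3 colors.

No, G is not 2-colorable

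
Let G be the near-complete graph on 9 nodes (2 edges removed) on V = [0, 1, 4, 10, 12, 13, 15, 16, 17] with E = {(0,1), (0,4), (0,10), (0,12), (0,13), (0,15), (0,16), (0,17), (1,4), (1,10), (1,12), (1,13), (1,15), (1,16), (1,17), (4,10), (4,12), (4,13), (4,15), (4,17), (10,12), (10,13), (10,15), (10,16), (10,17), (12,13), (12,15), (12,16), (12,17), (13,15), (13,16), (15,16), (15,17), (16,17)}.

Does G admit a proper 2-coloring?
No, G is not 2-colorable

The clique on vertices [0, 1, 10, 12, 15, 16, 17] has size 7 > 2, so it alone needs 7 colors.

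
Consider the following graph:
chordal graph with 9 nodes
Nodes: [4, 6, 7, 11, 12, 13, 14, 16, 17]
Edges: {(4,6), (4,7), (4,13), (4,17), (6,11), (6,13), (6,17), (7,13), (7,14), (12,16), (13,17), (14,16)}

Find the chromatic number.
χ(G) = 4

Clique number ω(G) = 4 (lower bound: χ ≥ ω).
The clique on [4, 6, 13, 17] has size 4, forcing χ ≥ 4, and the coloring below uses 4 colors, so χ(G) = 4.
A valid 4-coloring: color 1: [4, 11, 12, 14]; color 2: [6, 7, 16]; color 3: [13]; color 4: [17].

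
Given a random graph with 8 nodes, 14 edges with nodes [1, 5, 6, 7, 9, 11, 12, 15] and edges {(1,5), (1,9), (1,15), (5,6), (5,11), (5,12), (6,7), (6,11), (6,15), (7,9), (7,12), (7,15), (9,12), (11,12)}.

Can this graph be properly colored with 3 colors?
A valid 3-coloring: color 1: [5, 7]; color 2: [1, 6, 12]; color 3: [9, 11, 15].
(χ(G) = 3 ≤ 3.)

Yes, G is 3-colorable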